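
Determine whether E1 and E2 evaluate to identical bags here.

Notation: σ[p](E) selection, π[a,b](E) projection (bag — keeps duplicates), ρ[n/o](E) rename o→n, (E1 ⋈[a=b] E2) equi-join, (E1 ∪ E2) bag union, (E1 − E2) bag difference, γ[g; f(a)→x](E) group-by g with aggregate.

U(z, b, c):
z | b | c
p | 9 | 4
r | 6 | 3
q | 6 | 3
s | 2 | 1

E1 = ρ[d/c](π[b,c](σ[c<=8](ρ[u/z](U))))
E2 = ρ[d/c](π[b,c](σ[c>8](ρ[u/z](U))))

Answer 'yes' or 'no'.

E1 row counts bottom-up:
  U → 4
  ρ[u/z](U) → 4
  σ[c<=8](ρ[u/z](U)) → 4
  π[b,c](σ[c<=8](ρ[u/z](U))) → 4
  ρ[d/c](π[b,c](σ[c<=8](ρ[u/z](U)))) → 4
E2 row counts bottom-up:
  U → 4
  ρ[u/z](U) → 4
  σ[c>8](ρ[u/z](U)) → 0
  π[b,c](σ[c>8](ρ[u/z](U))) → 0
  ρ[d/c](π[b,c](σ[c>8](ρ[u/z](U)))) → 0

E1 result:
b | d
2 | 1
6 | 3
6 | 3
9 | 4
E2 result:
b | d
(0 rows)
Witness: (6, 3) appears 2× in E1 but 0× in E2.

no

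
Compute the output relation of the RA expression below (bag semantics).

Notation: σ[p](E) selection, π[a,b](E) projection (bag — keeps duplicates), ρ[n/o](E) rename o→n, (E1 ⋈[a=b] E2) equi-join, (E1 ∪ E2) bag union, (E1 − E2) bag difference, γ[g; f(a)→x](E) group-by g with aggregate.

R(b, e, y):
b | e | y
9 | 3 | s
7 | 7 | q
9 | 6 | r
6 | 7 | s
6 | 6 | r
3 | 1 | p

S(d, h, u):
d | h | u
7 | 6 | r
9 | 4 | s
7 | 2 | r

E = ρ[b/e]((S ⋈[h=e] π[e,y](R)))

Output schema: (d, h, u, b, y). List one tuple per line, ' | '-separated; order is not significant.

Per-node cardinality:
  S → 3
  R → 6
  π[e,y](R) → 6
  (S ⋈[h=e] π[e,y](R)) → 2
  ρ[b/e]((S ⋈[h=e] π[e,y](R))) → 2

== RESULT ==
d | h | u | b | y
7 | 6 | r | 6 | r
7 | 6 | r | 6 | r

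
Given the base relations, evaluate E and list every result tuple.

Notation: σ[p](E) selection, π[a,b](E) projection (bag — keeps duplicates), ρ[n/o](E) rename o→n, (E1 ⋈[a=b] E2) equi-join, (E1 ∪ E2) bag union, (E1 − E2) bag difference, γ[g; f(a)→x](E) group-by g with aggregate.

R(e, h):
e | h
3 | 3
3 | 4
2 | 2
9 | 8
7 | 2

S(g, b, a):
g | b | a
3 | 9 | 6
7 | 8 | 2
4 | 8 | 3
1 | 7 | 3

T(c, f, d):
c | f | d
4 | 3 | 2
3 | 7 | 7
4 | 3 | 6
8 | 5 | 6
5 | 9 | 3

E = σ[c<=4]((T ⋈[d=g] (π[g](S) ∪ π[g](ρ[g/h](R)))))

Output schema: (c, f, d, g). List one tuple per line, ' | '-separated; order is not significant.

Row counts bottom-up:
  T → 5
  S → 4
  π[g](S) → 4
  R → 5
  ρ[g/h](R) → 5
  π[g](ρ[g/h](R)) → 5
  (π[g](S) ∪ π[g](ρ[g/h](R))) → 9
  (T ⋈[d=g] (π[g](S) ∪ π[g](ρ[g/h](R)))) → 5
  σ[c<=4]((T ⋈[d=g] (π[g](S) ∪ π[g](ρ[g/h](R))))) → 3

== RESULT ==
c | f | d | g
3 | 7 | 7 | 7
4 | 3 | 2 | 2
4 | 3 | 2 | 2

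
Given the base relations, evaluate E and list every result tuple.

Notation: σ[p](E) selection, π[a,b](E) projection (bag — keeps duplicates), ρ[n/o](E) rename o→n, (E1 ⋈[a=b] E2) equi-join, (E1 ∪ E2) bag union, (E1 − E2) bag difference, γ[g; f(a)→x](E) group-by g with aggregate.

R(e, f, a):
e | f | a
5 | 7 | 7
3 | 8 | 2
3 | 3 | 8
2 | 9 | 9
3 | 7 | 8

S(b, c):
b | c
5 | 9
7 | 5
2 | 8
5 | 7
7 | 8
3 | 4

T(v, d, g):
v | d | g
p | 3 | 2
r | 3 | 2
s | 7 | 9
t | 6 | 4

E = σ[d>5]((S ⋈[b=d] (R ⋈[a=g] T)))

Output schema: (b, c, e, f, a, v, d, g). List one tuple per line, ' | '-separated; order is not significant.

Row counts bottom-up:
  S → 6
  R → 5
  T → 4
  (R ⋈[a=g] T) → 3
  (S ⋈[b=d] (R ⋈[a=g] T)) → 4
  σ[d>5]((S ⋈[b=d] (R ⋈[a=g] T))) → 2

== RESULT ==
b | c | e | f | a | v | d | g
7 | 5 | 2 | 9 | 9 | s | 7 | 9
7 | 8 | 2 | 9 | 9 | s | 7 | 9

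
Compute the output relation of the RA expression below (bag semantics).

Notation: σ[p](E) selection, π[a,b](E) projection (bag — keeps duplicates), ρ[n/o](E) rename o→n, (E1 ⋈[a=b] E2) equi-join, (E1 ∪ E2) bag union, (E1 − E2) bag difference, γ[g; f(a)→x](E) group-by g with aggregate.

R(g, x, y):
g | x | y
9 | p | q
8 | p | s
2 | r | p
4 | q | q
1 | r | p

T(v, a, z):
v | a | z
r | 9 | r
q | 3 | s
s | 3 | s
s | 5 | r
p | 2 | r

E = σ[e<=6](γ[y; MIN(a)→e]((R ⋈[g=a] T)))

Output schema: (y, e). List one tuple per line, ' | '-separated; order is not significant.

Per-node cardinality:
  R → 5
  T → 5
  (R ⋈[g=a] T) → 2
  γ[y; MIN(a)→e]((R ⋈[g=a] T)) → 2
  σ[e<=6](γ[y; MIN(a)→e]((R ⋈[g=a] T))) → 1

== RESULT ==
y | e
p | 2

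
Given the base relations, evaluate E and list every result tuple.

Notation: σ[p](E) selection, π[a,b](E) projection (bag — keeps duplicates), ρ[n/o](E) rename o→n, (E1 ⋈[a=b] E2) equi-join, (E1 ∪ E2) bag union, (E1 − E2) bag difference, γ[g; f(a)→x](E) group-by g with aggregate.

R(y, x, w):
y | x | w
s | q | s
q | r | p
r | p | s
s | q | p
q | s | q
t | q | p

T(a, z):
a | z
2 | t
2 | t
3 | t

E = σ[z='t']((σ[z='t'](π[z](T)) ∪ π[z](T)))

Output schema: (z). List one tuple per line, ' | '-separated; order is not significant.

Subexpression sizes:
  T → 3
  π[z](T) → 3
  σ[z='t'](π[z](T)) → 3
  T → 3
  π[z](T) → 3
  (σ[z='t'](π[z](T)) ∪ π[z](T)) → 6
  σ[z='t']((σ[z='t'](π[z](T)) ∪ π[z](T))) → 6

== RESULT ==
z
t
t
t
t
t
t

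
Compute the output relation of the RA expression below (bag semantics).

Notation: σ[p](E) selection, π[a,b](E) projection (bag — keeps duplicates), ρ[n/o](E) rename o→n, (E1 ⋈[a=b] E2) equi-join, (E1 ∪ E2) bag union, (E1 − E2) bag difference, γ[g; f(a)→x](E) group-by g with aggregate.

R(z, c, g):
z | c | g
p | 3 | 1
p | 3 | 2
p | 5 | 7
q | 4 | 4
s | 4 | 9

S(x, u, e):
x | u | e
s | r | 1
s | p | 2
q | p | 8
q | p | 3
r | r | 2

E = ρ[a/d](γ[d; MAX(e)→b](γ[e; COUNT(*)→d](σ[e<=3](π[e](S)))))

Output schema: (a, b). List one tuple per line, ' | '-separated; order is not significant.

Subexpression sizes:
  S → 5
  π[e](S) → 5
  σ[e<=3](π[e](S)) → 4
  γ[e; COUNT(*)→d](σ[e<=3](π[e](S))) → 3
  γ[d; MAX(e)→b](γ[e; COUNT(*)→d](σ[e<=3](π[e](S)))) → 2
  ρ[a/d](γ[d; MAX(e)→b](γ[e; COUNT(*)→d](σ[e<=3](π[e](S))))) → 2

== RESULT ==
a | b
1 | 3
2 | 2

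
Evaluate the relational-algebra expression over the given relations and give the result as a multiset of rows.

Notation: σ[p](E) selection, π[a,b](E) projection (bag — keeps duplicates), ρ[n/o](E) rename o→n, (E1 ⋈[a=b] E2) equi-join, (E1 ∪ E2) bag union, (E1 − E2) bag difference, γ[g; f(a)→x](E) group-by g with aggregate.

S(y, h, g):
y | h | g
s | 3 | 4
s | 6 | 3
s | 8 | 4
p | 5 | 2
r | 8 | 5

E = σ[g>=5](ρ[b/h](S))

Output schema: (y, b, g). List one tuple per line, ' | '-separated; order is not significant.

Per-node cardinality:
  S → 5
  ρ[b/h](S) → 5
  σ[g>=5](ρ[b/h](S)) → 1

== RESULT ==
y | b | g
r | 8 | 5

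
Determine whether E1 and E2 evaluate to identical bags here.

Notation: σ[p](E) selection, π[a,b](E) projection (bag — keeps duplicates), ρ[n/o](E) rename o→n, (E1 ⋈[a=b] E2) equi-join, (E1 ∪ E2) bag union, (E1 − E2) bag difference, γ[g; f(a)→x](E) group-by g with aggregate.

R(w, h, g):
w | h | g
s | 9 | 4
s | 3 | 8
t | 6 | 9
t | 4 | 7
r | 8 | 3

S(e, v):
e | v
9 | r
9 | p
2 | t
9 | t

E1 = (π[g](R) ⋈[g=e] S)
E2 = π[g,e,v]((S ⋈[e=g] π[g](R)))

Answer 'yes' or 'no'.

E1 row counts bottom-up:
  R → 5
  π[g](R) → 5
  S → 4
  (π[g](R) ⋈[g=e] S) → 3
E2 row counts bottom-up:
  S → 4
  R → 5
  π[g](R) → 5
  (S ⋈[e=g] π[g](R)) → 3
  π[g,e,v]((S ⋈[e=g] π[g](R))) → 3

E1 and E2 produce the same multiset:
g | e | v
9 | 9 | p
9 | 9 | r
9 | 9 | t

yes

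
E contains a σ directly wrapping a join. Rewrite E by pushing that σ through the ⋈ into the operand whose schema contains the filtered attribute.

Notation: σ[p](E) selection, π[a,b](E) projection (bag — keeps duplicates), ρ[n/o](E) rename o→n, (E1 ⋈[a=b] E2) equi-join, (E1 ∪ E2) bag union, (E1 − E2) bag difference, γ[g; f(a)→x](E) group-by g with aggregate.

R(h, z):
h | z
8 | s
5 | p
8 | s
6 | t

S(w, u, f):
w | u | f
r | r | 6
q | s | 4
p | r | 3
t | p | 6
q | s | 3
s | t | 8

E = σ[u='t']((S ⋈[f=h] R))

σ filters on u, owned by the left side.
E' = (σ[u='t'](S) ⋈[f=h] R)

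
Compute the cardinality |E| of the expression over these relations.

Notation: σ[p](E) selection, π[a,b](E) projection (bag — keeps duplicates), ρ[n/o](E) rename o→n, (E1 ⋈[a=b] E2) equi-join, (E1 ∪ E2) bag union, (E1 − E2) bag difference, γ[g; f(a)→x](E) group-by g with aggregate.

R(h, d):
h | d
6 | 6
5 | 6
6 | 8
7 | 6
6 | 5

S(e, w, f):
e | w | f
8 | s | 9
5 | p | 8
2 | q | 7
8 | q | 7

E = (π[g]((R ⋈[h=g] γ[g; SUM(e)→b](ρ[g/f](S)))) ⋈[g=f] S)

Subexpression sizes:
  R → 5
  S → 4
  ρ[g/f](S) → 4
  γ[g; SUM(e)→b](ρ[g/f](S)) → 3
  (R ⋈[h=g] γ[g; SUM(e)→b](ρ[g/f](S))) → 1
  π[g]((R ⋈[h=g] γ[g; SUM(e)→b](ρ[g/f](S)))) → 1
  S → 4
  (π[g]((R ⋈[h=g] γ[g; SUM(e)→b](ρ[g/f](S)))) ⋈[g=f] S) → 2

|E| = 2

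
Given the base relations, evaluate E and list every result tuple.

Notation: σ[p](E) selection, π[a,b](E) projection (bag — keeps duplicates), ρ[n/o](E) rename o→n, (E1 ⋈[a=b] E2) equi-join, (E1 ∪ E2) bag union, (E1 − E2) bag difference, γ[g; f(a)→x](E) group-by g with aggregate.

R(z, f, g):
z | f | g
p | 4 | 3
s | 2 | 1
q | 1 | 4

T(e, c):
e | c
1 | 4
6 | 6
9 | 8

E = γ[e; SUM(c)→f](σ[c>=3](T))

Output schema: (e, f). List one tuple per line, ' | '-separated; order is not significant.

Stepwise |·|:
  T → 3
  σ[c>=3](T) → 3
  γ[e; SUM(c)→f](σ[c>=3](T)) → 3

== RESULT ==
e | f
1 | 4
6 | 6
9 | 8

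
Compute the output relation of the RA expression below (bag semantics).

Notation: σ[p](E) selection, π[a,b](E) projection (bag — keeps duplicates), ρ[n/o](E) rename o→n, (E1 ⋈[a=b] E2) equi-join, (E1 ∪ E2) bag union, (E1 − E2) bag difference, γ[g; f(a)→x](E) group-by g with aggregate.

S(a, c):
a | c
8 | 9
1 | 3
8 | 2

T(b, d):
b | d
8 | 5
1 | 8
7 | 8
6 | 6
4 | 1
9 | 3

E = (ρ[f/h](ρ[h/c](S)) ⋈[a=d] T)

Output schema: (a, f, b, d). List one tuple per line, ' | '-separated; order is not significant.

Stepwise |·|:
  S → 3
  ρ[h/c](S) → 3
  ρ[f/h](ρ[h/c](S)) → 3
  T → 6
  (ρ[f/h](ρ[h/c](S)) ⋈[a=d] T) → 5

== RESULT ==
a | f | b | d
1 | 3 | 4 | 1
8 | 2 | 1 | 8
8 | 2 | 7 | 8
8 | 9 | 1 | 8
8 | 9 | 7 | 8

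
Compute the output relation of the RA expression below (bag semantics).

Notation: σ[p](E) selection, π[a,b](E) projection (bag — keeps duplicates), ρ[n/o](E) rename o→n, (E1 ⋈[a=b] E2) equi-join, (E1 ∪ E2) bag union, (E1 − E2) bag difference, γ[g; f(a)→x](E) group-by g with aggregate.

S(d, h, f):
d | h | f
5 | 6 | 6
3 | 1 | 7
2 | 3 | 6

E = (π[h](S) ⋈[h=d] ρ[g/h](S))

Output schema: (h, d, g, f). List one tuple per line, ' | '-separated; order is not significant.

Row counts bottom-up:
  S → 3
  π[h](S) → 3
  S → 3
  ρ[g/h](S) → 3
  (π[h](S) ⋈[h=d] ρ[g/h](S)) → 1

== RESULT ==
h | d | g | f
3 | 3 | 1 | 7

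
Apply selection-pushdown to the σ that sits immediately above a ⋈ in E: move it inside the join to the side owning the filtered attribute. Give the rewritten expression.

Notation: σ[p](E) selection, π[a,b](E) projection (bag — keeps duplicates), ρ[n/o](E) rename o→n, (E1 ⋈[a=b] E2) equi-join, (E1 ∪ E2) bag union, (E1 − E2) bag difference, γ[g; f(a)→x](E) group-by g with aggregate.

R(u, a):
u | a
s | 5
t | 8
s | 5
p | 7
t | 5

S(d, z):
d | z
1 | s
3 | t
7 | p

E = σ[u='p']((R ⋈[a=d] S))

σ filters on u, owned by the left side.
E' = (σ[u='p'](R) ⋈[a=d] S)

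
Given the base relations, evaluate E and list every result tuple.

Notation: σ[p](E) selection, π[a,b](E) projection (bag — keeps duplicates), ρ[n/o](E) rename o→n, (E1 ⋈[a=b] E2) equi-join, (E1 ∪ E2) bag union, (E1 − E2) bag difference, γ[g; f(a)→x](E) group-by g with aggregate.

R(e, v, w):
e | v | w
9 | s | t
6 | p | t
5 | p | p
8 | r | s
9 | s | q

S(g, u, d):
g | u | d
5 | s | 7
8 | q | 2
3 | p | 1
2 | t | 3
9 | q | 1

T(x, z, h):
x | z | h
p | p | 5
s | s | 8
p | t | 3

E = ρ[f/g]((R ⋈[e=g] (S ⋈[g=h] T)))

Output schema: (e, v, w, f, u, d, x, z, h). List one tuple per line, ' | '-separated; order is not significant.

Stepwise |·|:
  R → 5
  S → 5
  T → 3
  (S ⋈[g=h] T) → 3
  (R ⋈[e=g] (S ⋈[g=h] T)) → 2
  ρ[f/g]((R ⋈[e=g] (S ⋈[g=h] T))) → 2

== RESULT ==
e | v | w | f | u | d | x | z | h
5 | p | p | 5 | s | 7 | p | p | 5
8 | r | s | 8 | q | 2 | s | s | 8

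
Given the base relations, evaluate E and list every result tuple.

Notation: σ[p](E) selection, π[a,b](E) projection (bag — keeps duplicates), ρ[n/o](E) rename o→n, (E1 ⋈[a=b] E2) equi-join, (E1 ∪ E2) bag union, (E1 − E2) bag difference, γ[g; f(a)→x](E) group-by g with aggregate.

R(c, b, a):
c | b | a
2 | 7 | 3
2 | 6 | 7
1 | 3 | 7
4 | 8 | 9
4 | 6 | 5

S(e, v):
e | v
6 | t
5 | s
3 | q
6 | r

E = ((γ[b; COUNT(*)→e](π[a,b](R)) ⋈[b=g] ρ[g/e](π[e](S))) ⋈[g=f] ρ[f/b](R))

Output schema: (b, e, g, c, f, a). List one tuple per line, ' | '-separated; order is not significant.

Stepwise |·|:
  R → 5
  π[a,b](R) → 5
  γ[b; COUNT(*)→e](π[a,b](R)) → 4
  S → 4
  π[e](S) → 4
  ρ[g/e](π[e](S)) → 4
  (γ[b; COUNT(*)→e](π[a,b](R)) ⋈[b=g] ρ[g/e](π[e](S))) → 3
  R → 5
  ρ[f/b](R) → 5
  ((γ[b; COUNT(*)→e](π[a,b](R)) ⋈[b=g] ρ[g/e](π[e](S))) ⋈[g=f] ρ[f/b](R)) → 5

== RESULT ==
b | e | g | c | f | a
3 | 1 | 3 | 1 | 3 | 7
6 | 2 | 6 | 2 | 6 | 7
6 | 2 | 6 | 2 | 6 | 7
6 | 2 | 6 | 4 | 6 | 5
6 | 2 | 6 | 4 | 6 | 5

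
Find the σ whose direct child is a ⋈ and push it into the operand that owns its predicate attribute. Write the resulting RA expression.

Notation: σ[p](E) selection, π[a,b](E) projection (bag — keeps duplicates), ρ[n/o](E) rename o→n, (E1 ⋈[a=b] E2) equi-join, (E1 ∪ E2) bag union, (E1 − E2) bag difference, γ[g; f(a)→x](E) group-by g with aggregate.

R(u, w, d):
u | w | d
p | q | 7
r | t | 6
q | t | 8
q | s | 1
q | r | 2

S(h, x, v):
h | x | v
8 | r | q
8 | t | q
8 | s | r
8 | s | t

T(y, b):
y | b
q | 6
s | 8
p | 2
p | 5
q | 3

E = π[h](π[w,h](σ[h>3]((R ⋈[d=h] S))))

σ filters on h, owned by the right side.
E' = π[h](π[w,h]((R ⋈[d=h] σ[h>3](S))))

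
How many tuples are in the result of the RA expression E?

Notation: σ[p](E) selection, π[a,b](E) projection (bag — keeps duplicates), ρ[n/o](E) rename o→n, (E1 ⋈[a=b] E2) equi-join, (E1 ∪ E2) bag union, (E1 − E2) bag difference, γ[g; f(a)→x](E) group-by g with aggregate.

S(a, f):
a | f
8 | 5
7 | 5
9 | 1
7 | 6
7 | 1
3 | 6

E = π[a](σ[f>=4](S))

Per-node cardinality:
  S → 6
  σ[f>=4](S) → 4
  π[a](σ[f>=4](S)) → 4

|E| = 4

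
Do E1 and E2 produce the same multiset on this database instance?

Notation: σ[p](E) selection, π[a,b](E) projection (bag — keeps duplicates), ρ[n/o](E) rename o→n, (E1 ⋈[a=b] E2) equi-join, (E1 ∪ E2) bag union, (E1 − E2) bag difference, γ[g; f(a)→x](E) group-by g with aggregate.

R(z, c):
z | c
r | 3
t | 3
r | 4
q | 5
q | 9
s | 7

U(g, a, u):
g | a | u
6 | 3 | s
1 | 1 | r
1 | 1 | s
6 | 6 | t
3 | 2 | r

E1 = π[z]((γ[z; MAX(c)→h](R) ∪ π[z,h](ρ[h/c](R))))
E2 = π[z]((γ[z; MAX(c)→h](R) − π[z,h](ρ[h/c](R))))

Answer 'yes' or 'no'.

E1 per-node cardinality:
  R → 6
  γ[z; MAX(c)→h](R) → 4
  R → 6
  ρ[h/c](R) → 6
  π[z,h](ρ[h/c](R)) → 6
  (γ[z; MAX(c)→h](R) ∪ π[z,h](ρ[h/c](R))) → 10
  π[z]((γ[z; MAX(c)→h](R) ∪ π[z,h](ρ[h/c](R)))) → 10
E2 per-node cardinality:
  R → 6
  γ[z; MAX(c)→h](R) → 4
  R → 6
  ρ[h/c](R) → 6
  π[z,h](ρ[h/c](R)) → 6
  (γ[z; MAX(c)→h](R) − π[z,h](ρ[h/c](R))) → 0
  π[z]((γ[z; MAX(c)→h](R) − π[z,h](ρ[h/c](R)))) → 0

E1 result:
z
q
q
q
r
r
r
s
s
t
t
E2 result:
z
(0 rows)
Witness: ('t',) appears 2× in E1 but 0× in E2.

no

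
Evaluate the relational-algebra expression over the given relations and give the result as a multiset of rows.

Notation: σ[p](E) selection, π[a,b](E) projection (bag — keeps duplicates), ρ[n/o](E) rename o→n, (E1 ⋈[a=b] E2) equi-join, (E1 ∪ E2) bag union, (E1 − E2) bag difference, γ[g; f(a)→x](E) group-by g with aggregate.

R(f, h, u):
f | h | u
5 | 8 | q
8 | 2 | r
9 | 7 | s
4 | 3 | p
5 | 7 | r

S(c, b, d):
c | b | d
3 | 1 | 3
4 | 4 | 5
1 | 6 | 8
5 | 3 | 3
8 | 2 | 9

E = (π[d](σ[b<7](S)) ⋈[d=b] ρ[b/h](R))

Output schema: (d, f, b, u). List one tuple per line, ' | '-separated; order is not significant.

Stepwise |·|:
  S → 5
  σ[b<7](S) → 5
  π[d](σ[b<7](S)) → 5
  R → 5
  ρ[b/h](R) → 5
  (π[d](σ[b<7](S)) ⋈[d=b] ρ[b/h](R)) → 3

== RESULT ==
d | f | b | u
3 | 4 | 3 | p
3 | 4 | 3 | p
8 | 5 | 8 | q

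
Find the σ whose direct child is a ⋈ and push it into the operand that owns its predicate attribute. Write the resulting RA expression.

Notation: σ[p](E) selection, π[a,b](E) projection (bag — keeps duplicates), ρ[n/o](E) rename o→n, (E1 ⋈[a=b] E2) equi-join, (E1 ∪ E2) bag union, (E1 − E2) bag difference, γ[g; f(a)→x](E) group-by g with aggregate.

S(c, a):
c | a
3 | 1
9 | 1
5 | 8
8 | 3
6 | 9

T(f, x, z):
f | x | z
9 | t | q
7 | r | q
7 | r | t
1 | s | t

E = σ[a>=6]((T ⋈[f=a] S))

σ filters on a, owned by the right side.
E' = (T ⋈[f=a] σ[a>=6](S))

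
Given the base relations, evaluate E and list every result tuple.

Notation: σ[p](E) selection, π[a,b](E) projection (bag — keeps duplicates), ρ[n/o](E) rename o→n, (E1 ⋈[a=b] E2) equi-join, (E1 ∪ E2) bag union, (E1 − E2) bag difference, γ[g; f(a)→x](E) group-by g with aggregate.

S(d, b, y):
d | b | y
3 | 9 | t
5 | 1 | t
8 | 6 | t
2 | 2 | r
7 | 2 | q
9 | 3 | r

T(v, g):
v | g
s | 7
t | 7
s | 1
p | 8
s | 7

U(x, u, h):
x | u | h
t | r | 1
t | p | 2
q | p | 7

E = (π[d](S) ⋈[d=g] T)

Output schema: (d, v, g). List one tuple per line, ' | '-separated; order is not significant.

Row counts bottom-up:
  S → 6
  π[d](S) → 6
  T → 5
  (π[d](S) ⋈[d=g] T) → 4

== RESULT ==
d | v | g
7 | s | 7
7 | s | 7
7 | t | 7
8 | p | 8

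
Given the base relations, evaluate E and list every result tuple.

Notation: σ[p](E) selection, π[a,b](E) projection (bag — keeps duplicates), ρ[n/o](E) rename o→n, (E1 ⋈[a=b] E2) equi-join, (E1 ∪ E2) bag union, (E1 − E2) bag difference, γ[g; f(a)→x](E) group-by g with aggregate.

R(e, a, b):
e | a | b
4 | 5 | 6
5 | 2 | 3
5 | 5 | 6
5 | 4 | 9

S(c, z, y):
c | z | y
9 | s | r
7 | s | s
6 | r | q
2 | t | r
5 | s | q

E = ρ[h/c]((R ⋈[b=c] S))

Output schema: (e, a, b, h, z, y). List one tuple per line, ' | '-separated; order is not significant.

Stepwise |·|:
  R → 4
  S → 5
  (R ⋈[b=c] S) → 3
  ρ[h/c]((R ⋈[b=c] S)) → 3

== RESULT ==
e | a | b | h | z | y
4 | 5 | 6 | 6 | r | q
5 | 4 | 9 | 9 | s | r
5 | 5 | 6 | 6 | r | q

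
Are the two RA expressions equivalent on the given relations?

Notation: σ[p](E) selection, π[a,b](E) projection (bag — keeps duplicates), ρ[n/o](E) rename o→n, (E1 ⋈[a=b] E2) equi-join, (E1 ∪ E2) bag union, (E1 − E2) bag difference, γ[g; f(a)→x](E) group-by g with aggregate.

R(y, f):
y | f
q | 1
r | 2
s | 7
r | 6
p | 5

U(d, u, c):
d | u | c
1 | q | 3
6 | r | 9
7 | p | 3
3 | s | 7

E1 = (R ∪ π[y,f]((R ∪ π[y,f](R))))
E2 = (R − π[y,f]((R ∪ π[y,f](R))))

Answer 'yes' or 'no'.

E1 stepwise |·|:
  R → 5
  R → 5
  R → 5
  π[y,f](R) → 5
  (R ∪ π[y,f](R)) → 10
  π[y,f]((R ∪ π[y,f](R))) → 10
  (R ∪ π[y,f]((R ∪ π[y,f](R)))) → 15
E2 stepwise |·|:
  R → 5
  R → 5
  R → 5
  π[y,f](R) → 5
  (R ∪ π[y,f](R)) → 10
  π[y,f]((R ∪ π[y,f](R))) → 10
  (R − π[y,f]((R ∪ π[y,f](R)))) → 0

E1 result:
y | f
p | 5
p | 5
p | 5
q | 1
q | 1
q | 1
r | 2
r | 2
r | 2
r | 6
r | 6
r | 6
s | 7
s | 7
s | 7
E2 result:
y | f
(0 rows)
Witness: ('p', 5) appears 3× in E1 but 0× in E2.

no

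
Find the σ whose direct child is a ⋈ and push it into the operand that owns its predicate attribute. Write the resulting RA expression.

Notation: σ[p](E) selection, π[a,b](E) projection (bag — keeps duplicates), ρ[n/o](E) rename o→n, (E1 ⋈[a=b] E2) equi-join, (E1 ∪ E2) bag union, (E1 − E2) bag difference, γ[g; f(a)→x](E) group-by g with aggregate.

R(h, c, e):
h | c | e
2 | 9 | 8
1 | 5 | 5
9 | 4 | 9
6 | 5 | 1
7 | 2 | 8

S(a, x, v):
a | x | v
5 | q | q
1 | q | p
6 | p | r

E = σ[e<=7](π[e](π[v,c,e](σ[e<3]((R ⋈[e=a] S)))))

σ filters on e, owned by the left side.
E' = σ[e<=7](π[e](π[v,c,e]((σ[e<3](R) ⋈[e=a] S))))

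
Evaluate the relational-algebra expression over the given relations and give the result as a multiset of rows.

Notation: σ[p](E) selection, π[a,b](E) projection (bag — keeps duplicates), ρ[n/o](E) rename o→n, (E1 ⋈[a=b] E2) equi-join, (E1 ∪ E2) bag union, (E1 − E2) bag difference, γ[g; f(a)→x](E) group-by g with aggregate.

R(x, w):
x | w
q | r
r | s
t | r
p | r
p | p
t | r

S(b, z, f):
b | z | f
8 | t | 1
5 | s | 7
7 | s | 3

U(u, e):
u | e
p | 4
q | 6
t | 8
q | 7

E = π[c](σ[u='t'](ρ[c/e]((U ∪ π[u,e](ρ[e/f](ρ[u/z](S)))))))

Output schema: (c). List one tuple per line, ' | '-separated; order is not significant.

Subexpression sizes:
  U → 4
  S → 3
  ρ[u/z](S) → 3
  ρ[e/f](ρ[u/z](S)) → 3
  π[u,e](ρ[e/f](ρ[u/z](S))) → 3
  (U ∪ π[u,e](ρ[e/f](ρ[u/z](S)))) → 7
  ρ[c/e]((U ∪ π[u,e](ρ[e/f](ρ[u/z](S))))) → 7
  σ[u='t'](ρ[c/e]((U ∪ π[u,e](ρ[e/f](ρ[u/z](S)))))) → 2
  π[c](σ[u='t'](ρ[c/e]((U ∪ π[u,e](ρ[e/f](ρ[u/z](S))))))) → 2

== RESULT ==
c
1
8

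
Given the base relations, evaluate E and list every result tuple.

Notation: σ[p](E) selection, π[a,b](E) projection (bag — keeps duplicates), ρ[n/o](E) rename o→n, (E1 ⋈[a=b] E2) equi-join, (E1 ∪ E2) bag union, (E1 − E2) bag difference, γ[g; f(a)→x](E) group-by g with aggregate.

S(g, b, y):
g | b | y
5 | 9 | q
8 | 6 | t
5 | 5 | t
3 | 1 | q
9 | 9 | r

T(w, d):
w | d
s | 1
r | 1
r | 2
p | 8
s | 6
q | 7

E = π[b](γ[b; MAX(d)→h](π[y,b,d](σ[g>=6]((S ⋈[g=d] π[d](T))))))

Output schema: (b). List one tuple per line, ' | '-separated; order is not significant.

Subexpression sizes:
  S → 5
  T → 6
  π[d](T) → 6
  (S ⋈[g=d] π[d](T)) → 1
  σ[g>=6]((S ⋈[g=d] π[d](T))) → 1
  π[y,b,d](σ[g>=6]((S ⋈[g=d] π[d](T)))) → 1
  γ[b; MAX(d)→h](π[y,b,d](σ[g>=6]((S ⋈[g=d] π[d](T))))) → 1
  π[b](γ[b; MAX(d)→h](π[y,b,d](σ[g>=6]((S ⋈[g=d] π[d](T)))))) → 1

== RESULT ==
b
6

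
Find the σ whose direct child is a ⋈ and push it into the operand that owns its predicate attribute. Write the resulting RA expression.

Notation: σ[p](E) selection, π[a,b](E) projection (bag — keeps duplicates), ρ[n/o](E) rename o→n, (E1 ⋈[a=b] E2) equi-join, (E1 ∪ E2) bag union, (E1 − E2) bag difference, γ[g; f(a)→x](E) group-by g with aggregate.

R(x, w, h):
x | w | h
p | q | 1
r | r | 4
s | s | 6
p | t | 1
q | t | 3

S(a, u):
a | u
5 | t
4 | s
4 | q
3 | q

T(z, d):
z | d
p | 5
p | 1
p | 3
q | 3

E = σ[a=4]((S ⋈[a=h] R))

σ filters on a, owned by the left side.
E' = (σ[a=4](S) ⋈[a=h] R)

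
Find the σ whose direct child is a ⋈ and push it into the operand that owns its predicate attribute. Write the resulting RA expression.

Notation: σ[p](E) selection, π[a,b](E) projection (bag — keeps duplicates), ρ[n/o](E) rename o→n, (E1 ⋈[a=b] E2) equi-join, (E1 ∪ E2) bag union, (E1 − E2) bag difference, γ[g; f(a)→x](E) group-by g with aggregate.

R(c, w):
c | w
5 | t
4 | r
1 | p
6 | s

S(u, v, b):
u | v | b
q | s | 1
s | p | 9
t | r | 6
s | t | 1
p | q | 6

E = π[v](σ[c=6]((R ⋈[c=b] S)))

σ filters on c, owned by the left side.
E' = π[v]((σ[c=6](R) ⋈[c=b] S))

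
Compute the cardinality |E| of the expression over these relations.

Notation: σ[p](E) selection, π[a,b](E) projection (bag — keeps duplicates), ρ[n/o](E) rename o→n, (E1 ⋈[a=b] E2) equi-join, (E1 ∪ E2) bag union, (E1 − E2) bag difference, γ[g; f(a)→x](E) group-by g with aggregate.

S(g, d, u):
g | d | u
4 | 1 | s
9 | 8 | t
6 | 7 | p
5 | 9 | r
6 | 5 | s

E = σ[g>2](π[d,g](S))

Subexpression sizes:
  S → 5
  π[d,g](S) → 5
  σ[g>2](π[d,g](S)) → 5

|E| = 5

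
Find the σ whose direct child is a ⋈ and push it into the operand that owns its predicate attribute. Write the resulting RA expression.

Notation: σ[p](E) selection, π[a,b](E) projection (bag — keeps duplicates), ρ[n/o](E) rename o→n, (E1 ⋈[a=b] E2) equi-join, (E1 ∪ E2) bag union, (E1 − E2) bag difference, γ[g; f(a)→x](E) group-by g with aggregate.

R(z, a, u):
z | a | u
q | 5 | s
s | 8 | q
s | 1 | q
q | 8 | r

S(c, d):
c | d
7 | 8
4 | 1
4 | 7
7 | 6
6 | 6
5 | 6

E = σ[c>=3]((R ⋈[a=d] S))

σ filters on c, owned by the right side.
E' = (R ⋈[a=d] σ[c>=3](S))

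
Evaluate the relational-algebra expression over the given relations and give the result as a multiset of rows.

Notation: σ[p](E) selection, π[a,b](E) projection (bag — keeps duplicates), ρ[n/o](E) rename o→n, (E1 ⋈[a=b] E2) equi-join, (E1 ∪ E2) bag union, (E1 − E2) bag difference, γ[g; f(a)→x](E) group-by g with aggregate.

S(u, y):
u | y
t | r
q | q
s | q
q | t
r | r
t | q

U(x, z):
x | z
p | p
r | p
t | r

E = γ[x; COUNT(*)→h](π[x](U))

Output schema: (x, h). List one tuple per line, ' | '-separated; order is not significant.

Per-node cardinality:
  U → 3
  π[x](U) → 3
  γ[x; COUNT(*)→h](π[x](U)) → 3

== RESULT ==
x | h
p | 1
r | 1
t | 1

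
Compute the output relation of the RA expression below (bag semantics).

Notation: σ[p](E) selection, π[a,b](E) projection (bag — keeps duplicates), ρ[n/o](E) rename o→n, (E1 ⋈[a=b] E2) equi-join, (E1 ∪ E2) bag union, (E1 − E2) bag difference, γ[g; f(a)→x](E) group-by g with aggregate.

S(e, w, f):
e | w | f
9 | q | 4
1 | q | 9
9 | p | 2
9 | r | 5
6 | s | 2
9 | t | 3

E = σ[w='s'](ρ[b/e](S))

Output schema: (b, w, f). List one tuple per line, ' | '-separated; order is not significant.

Subexpression sizes:
  S → 6
  ρ[b/e](S) → 6
  σ[w='s'](ρ[b/e](S)) → 1

== RESULT ==
b | w | f
6 | s | 2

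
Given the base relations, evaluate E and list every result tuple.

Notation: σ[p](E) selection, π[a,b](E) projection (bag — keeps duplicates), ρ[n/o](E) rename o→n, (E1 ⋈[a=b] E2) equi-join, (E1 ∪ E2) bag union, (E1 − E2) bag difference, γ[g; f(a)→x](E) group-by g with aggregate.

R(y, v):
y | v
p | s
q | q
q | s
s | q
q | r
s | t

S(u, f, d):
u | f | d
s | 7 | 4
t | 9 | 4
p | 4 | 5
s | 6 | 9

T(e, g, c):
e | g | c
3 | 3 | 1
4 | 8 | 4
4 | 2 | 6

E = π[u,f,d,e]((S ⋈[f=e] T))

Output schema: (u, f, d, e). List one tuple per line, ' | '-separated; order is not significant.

Subexpression sizes:
  S → 4
  T → 3
  (S ⋈[f=e] T) → 2
  π[u,f,d,e]((S ⋈[f=e] T)) → 2

== RESULT ==
u | f | d | e
p | 4 | 5 | 4
p | 4 | 5 | 4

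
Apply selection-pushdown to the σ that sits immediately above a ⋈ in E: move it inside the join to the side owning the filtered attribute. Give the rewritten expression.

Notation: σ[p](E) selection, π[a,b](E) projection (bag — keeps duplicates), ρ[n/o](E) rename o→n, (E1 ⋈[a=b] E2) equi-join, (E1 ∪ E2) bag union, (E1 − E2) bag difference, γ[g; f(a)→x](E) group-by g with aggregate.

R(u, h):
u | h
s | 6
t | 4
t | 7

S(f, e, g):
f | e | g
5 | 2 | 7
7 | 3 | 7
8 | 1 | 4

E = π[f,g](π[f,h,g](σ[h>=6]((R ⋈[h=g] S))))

σ filters on h, owned by the left side.
E' = π[f,g](π[f,h,g]((σ[h>=6](R) ⋈[h=g] S)))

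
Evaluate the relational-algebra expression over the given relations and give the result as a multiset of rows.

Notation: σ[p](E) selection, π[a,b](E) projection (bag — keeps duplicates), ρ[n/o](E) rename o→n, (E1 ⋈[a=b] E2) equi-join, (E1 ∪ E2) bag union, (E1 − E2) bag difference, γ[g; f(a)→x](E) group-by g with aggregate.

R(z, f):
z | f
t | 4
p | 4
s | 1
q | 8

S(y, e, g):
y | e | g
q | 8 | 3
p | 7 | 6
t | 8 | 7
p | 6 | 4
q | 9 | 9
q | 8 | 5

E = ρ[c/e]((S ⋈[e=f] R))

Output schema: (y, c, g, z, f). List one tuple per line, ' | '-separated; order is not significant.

Stepwise |·|:
  S → 6
  R → 4
  (S ⋈[e=f] R) → 3
  ρ[c/e]((S ⋈[e=f] R)) → 3

== RESULT ==
y | c | g | z | f
q | 8 | 3 | q | 8
q | 8 | 5 | q | 8
t | 8 | 7 | q | 8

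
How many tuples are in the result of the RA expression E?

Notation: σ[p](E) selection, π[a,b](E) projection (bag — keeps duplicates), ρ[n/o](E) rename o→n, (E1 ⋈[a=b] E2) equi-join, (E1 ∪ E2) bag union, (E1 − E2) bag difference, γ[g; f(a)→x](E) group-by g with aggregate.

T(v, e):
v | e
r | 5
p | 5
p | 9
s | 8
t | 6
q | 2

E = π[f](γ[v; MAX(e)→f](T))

Per-node cardinality:
  T → 6
  γ[v; MAX(e)→f](T) → 5
  π[f](γ[v; MAX(e)→f](T)) → 5

|E| = 5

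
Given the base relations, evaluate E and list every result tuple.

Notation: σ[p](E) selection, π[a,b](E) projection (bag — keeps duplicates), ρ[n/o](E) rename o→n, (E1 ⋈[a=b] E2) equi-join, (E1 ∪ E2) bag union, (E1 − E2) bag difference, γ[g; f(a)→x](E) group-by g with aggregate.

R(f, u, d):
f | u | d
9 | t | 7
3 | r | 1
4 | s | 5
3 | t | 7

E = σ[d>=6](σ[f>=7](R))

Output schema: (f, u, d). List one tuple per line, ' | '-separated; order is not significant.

Subexpression sizes:
  R → 4
  σ[f>=7](R) → 1
  σ[d>=6](σ[f>=7](R)) → 1

== RESULT ==
f | u | d
9 | t | 7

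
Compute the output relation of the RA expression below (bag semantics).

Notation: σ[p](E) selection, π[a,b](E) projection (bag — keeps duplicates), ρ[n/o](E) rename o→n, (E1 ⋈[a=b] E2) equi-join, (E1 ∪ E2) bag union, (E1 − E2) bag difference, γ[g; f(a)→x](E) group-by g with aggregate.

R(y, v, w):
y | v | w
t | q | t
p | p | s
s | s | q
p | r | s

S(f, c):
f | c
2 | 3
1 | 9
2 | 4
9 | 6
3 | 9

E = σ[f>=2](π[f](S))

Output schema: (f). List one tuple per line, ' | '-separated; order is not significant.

Row counts bottom-up:
  S → 5
  π[f](S) → 5
  σ[f>=2](π[f](S)) → 4

== RESULT ==
f
2
2
3
9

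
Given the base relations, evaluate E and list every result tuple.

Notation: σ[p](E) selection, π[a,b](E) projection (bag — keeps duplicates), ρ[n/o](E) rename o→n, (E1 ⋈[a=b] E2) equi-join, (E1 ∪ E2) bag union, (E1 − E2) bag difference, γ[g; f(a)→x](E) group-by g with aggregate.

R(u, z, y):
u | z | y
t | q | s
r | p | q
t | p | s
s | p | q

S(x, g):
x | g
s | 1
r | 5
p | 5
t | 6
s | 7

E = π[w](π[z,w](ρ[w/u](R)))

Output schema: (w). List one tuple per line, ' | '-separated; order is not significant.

Row counts bottom-up:
  R → 4
  ρ[w/u](R) → 4
  π[z,w](ρ[w/u](R)) → 4
  π[w](π[z,w](ρ[w/u](R))) → 4

== RESULT ==
w
r
s
t
t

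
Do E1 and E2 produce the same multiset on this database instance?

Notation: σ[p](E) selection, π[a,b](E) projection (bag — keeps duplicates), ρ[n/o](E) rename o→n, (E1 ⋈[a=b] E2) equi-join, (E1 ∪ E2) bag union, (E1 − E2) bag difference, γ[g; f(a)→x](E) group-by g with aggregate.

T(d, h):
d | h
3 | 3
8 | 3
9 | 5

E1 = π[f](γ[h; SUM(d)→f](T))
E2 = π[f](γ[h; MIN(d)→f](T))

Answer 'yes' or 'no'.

E1 per-node cardinality:
  T → 3
  γ[h; SUM(d)→f](T) → 2
  π[f](γ[h; SUM(d)→f](T)) → 2
E2 per-node cardinality:
  T → 3
  γ[h; MIN(d)→f](T) → 2
  π[f](γ[h; MIN(d)→f](T)) → 2

E1 result:
f
9
11
E2 result:
f
3
9
Witness: (11,) appears 1× in E1 but 0× in E2.

no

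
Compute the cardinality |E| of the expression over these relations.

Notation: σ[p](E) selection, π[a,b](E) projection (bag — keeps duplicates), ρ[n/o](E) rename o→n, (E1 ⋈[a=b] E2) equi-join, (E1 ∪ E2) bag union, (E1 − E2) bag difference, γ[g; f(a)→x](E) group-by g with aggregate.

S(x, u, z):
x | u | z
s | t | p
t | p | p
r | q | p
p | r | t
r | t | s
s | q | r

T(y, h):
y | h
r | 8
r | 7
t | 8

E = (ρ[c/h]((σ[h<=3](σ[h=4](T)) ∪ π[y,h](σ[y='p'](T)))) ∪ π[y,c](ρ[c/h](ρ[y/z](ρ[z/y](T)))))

Subexpression sizes:
  T → 3
  σ[h=4](T) → 0
  σ[h<=3](σ[h=4](T)) → 0
  T → 3
  σ[y='p'](T) → 0
  π[y,h](σ[y='p'](T)) → 0
  (σ[h<=3](σ[h=4](T)) ∪ π[y,h](σ[y='p'](T))) → 0
  ρ[c/h]((σ[h<=3](σ[h=4](T)) ∪ π[y,h](σ[y='p'](T)))) → 0
  T → 3
  ρ[z/y](T) → 3
  ρ[y/z](ρ[z/y](T)) → 3
  ρ[c/h](ρ[y/z](ρ[z/y](T))) → 3
  π[y,c](ρ[c/h](ρ[y/z](ρ[z/y](T)))) → 3
  (ρ[c/h]((σ[h<=3](σ[h=4](T)) ∪ π[y,h](σ[y='p'](T)))) ∪ π[y,c](ρ[c/h](ρ[y/z](ρ[z/y](T))))) → 3

|E| = 3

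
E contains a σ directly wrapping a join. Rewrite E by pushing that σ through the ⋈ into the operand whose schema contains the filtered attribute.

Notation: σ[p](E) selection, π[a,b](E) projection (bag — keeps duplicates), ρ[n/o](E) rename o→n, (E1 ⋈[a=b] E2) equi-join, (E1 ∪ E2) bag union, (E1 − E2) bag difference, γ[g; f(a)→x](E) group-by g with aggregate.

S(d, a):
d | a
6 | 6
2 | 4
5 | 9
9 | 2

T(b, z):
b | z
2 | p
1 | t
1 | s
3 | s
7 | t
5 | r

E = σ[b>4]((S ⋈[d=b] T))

σ filters on b, owned by the right side.
E' = (S ⋈[d=b] σ[b>4](T))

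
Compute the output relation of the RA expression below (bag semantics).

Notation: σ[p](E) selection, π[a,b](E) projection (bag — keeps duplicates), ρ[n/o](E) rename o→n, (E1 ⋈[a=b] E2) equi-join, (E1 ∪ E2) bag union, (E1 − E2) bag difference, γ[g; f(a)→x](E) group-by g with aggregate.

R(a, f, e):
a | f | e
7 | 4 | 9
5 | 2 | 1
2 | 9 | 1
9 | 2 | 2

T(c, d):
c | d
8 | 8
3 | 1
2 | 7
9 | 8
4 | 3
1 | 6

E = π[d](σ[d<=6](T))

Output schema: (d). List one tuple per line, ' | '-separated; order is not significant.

Per-node cardinality:
  T → 6
  σ[d<=6](T) → 3
  π[d](σ[d<=6](T)) → 3

== RESULT ==
d
1
3
6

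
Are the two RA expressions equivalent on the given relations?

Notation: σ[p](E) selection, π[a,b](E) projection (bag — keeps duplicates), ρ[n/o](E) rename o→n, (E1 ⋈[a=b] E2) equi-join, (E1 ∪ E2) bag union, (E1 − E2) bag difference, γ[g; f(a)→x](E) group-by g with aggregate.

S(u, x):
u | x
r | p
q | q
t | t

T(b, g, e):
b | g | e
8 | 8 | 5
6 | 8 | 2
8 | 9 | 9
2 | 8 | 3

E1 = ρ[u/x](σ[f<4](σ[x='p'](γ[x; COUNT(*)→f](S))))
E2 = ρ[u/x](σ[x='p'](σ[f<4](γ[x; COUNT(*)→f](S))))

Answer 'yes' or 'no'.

E1 row counts bottom-up:
  S → 3
  γ[x; COUNT(*)→f](S) → 3
  σ[x='p'](γ[x; COUNT(*)→f](S)) → 1
  σ[f<4](σ[x='p'](γ[x; COUNT(*)→f](S))) → 1
  ρ[u/x](σ[f<4](σ[x='p'](γ[x; COUNT(*)→f](S)))) → 1
E2 row counts bottom-up:
  S → 3
  γ[x; COUNT(*)→f](S) → 3
  σ[f<4](γ[x; COUNT(*)→f](S)) → 3
  σ[x='p'](σ[f<4](γ[x; COUNT(*)→f](S))) → 1
  ρ[u/x](σ[x='p'](σ[f<4](γ[x; COUNT(*)→f](S)))) → 1

E1 and E2 produce the same multiset:
u | f
p | 1

yes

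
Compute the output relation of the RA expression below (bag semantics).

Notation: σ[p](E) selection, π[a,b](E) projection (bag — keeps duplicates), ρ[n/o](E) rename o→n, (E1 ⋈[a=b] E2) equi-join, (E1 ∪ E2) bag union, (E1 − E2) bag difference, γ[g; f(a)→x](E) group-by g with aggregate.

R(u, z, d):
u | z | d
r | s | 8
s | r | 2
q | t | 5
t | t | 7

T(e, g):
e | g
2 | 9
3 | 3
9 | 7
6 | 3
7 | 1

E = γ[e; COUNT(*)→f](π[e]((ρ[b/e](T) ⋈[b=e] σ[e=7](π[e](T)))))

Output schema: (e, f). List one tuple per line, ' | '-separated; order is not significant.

Row counts bottom-up:
  T → 5
  ρ[b/e](T) → 5
  T → 5
  π[e](T) → 5
  σ[e=7](π[e](T)) → 1
  (ρ[b/e](T) ⋈[b=e] σ[e=7](π[e](T))) → 1
  π[e]((ρ[b/e](T) ⋈[b=e] σ[e=7](π[e](T)))) → 1
  γ[e; COUNT(*)→f](π[e]((ρ[b/e](T) ⋈[b=e] σ[e=7](π[e](T))))) → 1

== RESULT ==
e | f
7 | 1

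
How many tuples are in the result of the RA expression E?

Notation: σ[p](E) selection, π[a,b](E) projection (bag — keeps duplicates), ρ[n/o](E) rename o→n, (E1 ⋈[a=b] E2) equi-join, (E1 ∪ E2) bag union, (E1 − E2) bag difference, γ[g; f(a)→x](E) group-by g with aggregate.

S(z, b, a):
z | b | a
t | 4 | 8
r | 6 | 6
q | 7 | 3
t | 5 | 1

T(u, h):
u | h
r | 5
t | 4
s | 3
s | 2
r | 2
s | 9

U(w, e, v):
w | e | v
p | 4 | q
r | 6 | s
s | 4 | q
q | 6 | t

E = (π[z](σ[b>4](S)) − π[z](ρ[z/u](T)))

Per-node cardinality:
  S → 4
  σ[b>4](S) → 3
  π[z](σ[b>4](S)) → 3
  T → 6
  ρ[z/u](T) → 6
  π[z](ρ[z/u](T)) → 6
  (π[z](σ[b>4](S)) − π[z](ρ[z/u](T))) → 1

|E| = 1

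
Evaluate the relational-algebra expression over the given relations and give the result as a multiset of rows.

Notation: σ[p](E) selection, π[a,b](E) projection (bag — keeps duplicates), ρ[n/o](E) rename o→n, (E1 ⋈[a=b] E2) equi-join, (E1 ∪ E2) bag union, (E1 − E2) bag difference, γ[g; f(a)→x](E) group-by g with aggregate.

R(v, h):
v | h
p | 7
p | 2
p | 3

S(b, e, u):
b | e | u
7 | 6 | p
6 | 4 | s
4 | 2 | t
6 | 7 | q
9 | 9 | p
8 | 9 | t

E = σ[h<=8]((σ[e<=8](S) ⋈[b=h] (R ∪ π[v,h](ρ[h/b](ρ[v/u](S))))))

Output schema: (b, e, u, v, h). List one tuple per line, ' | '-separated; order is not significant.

Stepwise |·|:
  S → 6
  σ[e<=8](S) → 4
  R → 3
  S → 6
  ρ[v/u](S) → 6
  ρ[h/b](ρ[v/u](S)) → 6
  π[v,h](ρ[h/b](ρ[v/u](S))) → 6
  (R ∪ π[v,h](ρ[h/b](ρ[v/u](S)))) → 9
  (σ[e<=8](S) ⋈[b=h] (R ∪ π[v,h](ρ[h/b](ρ[v/u](S))))) → 7
  σ[h<=8]((σ[e<=8](S) ⋈[b=h] (R ∪ π[v,h](ρ[h/b](ρ[v/u](S)))))) → 7

== RESULT ==
b | e | u | v | h
4 | 2 | t | t | 4
6 | 4 | s | q | 6
6 | 4 | s | s | 6
6 | 7 | q | q | 6
6 | 7 | q | s | 6
7 | 6 | p | p | 7
7 | 6 | p | p | 7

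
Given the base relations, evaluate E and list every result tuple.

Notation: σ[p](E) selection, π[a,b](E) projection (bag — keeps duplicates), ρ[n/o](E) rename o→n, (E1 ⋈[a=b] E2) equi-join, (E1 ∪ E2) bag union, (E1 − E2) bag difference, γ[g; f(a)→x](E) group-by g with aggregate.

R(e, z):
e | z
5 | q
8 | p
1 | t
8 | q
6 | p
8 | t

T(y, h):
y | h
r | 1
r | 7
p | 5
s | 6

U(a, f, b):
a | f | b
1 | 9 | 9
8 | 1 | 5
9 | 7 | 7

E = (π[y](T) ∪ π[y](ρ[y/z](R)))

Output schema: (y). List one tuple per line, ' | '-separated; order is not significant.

Stepwise |·|:
  T → 4
  π[y](T) → 4
  R → 6
  ρ[y/z](R) → 6
  π[y](ρ[y/z](R)) → 6
  (π[y](T) ∪ π[y](ρ[y/z](R))) → 10

== RESULT ==
y
p
p
p
q
q
r
r
s
t
t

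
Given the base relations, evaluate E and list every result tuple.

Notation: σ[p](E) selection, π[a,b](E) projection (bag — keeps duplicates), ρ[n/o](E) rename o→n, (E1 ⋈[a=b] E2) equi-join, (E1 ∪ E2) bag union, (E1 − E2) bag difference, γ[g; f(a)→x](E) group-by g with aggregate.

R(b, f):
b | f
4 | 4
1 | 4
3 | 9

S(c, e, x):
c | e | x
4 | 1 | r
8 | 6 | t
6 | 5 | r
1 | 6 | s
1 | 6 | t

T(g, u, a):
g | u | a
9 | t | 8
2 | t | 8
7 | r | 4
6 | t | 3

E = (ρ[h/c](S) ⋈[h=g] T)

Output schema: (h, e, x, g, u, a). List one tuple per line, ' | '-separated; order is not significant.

Subexpression sizes:
  S → 5
  ρ[h/c](S) → 5
  T → 4
  (ρ[h/c](S) ⋈[h=g] T) → 1

== RESULT ==
h | e | x | g | u | a
6 | 5 | r | 6 | t | 3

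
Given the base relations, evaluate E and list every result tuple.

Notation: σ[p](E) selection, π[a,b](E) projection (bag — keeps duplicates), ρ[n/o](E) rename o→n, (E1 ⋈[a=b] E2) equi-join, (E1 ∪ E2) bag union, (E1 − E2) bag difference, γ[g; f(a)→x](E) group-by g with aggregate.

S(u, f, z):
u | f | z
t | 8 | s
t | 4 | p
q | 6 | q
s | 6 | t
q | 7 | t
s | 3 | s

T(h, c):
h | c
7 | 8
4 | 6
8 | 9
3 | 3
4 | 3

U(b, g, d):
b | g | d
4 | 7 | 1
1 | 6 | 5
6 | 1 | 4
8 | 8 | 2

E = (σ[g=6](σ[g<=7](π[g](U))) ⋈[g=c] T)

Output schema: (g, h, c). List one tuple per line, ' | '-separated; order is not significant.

Row counts bottom-up:
  U → 4
  π[g](U) → 4
  σ[g<=7](π[g](U)) → 3
  σ[g=6](σ[g<=7](π[g](U))) → 1
  T → 5
  (σ[g=6](σ[g<=7](π[g](U))) ⋈[g=c] T) → 1

== RESULT ==
g | h | c
6 | 4 | 6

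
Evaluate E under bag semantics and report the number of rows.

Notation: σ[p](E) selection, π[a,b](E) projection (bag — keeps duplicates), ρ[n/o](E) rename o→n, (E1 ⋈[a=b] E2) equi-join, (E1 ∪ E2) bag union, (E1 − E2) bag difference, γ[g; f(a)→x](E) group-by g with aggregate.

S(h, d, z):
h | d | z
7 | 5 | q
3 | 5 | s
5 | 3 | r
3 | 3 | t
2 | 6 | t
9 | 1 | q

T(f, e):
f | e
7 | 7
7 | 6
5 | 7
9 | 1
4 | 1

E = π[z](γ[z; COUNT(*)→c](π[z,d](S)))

Subexpression sizes:
  S → 6
  π[z,d](S) → 6
  γ[z; COUNT(*)→c](π[z,d](S)) → 4
  π[z](γ[z; COUNT(*)→c](π[z,d](S))) → 4

|E| = 4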